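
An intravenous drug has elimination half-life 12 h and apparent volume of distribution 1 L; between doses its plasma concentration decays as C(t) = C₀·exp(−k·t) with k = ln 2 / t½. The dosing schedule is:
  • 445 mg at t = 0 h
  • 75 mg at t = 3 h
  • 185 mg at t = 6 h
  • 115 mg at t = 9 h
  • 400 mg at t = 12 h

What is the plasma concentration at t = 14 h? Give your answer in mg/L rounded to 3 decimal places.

797.010 mg/L

k = ln 2 / 12 = 0.05776 per h
Dose 1 (445 mg at t=0 h): 445·exp(−0.05776·14) = 198.225 mg/L
Dose 2 (75 mg at t=3 h): 75·exp(−0.05776·11) = 39.730 mg/L
Dose 3 (185 mg at t=6 h): 185·exp(−0.05776·8) = 116.543 mg/L
Dose 4 (115 mg at t=9 h): 115·exp(−0.05776·5) = 86.153 mg/L
Dose 5 (400 mg at t=12 h): 400·exp(−0.05776·2) = 356.359 mg/L
C(14) = 198.225 + 39.730 + 116.543 + 86.153 + 356.359 = 797.010 mg/L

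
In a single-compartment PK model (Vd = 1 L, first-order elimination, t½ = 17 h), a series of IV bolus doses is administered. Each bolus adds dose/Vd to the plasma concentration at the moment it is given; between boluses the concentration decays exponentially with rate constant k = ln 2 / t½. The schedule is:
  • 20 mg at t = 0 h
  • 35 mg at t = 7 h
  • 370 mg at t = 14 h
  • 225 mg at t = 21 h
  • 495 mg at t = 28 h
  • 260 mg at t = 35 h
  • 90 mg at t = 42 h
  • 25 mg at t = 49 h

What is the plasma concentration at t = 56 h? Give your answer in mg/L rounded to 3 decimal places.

k = ln 2 / 17 = 0.04077 per h
Dose 1 (20 mg at t=0 h): 20·exp(−0.04077·56) = 2.039 mg/L
Dose 2 (35 mg at t=7 h): 35·exp(−0.04077·49) = 4.747 mg/L
Dose 3 (370 mg at t=14 h): 370·exp(−0.04077·42) = 66.755 mg/L
Dose 4 (225 mg at t=21 h): 225·exp(−0.04077·35) = 54.003 mg/L
Dose 5 (495 mg at t=28 h): 495·exp(−0.04077·28) = 158.049 mg/L
Dose 6 (260 mg at t=35 h): 260·exp(−0.04077·21) = 110.437 mg/L
Dose 7 (90 mg at t=42 h): 90·exp(−0.04077·14) = 50.855 mg/L
Dose 8 (25 mg at t=49 h): 25·exp(−0.04077·7) = 18.793 mg/L
C(56) = 2.039 + 4.747 + 66.755 + 54.003 + 158.049 + 110.437 + 50.855 + 18.793 = 465.676 mg/L

465.676 mg/L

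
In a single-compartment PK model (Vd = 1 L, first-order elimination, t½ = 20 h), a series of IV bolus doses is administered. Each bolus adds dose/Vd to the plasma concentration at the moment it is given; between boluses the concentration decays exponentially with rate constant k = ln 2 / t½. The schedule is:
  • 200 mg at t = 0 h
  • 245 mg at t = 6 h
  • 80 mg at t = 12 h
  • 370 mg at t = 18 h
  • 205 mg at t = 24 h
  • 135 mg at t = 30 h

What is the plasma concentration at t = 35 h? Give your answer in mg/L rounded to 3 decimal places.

643.996 mg/L

k = ln 2 / 20 = 0.03466 per h
Dose 1 (200 mg at t=0 h): 200·exp(−0.03466·35) = 59.460 mg/L
Dose 2 (245 mg at t=6 h): 245·exp(−0.03466·29) = 89.675 mg/L
Dose 3 (80 mg at t=12 h): 80·exp(−0.03466·23) = 36.050 mg/L
Dose 4 (370 mg at t=18 h): 370·exp(−0.03466·17) = 205.270 mg/L
Dose 5 (205 mg at t=24 h): 205·exp(−0.03466·11) = 140.019 mg/L
Dose 6 (135 mg at t=30 h): 135·exp(−0.03466·5) = 113.521 mg/L
C(35) = 59.460 + 89.675 + 36.050 + 205.270 + 140.019 + 113.521 = 643.996 mg/L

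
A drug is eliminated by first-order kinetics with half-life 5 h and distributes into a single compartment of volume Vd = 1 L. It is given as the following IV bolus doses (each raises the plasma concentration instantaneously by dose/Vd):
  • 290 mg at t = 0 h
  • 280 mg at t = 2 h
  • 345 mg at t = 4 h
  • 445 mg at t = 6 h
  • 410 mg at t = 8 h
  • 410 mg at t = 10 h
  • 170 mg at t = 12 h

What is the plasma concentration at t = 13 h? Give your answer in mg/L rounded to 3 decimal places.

999.962 mg/L

k = ln 2 / 5 = 0.13863 per h
Dose 1 (290 mg at t=0 h): 290·exp(−0.13863·13) = 47.832 mg/L
Dose 2 (280 mg at t=2 h): 280·exp(−0.13863·11) = 60.939 mg/L
Dose 3 (345 mg at t=4 h): 345·exp(−0.13863·9) = 99.075 mg/L
Dose 4 (445 mg at t=6 h): 445·exp(−0.13863·7) = 168.623 mg/L
Dose 5 (410 mg at t=8 h): 410·exp(−0.13863·5) = 205.000 mg/L
Dose 6 (410 mg at t=10 h): 410·exp(−0.13863·3) = 270.499 mg/L
Dose 7 (170 mg at t=12 h): 170·exp(−0.13863·1) = 147.994 mg/L
C(13) = 47.832 + 60.939 + 99.075 + 168.623 + 205.000 + 270.499 + 147.994 = 999.962 mg/L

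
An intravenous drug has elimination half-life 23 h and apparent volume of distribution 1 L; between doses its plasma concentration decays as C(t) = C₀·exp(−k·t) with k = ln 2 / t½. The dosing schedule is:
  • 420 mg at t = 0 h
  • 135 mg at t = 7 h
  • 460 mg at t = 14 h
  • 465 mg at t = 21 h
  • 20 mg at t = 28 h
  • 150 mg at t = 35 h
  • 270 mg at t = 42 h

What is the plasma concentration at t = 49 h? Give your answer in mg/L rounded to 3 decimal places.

821.815 mg/L

k = ln 2 / 23 = 0.03014 per h
Dose 1 (420 mg at t=0 h): 420·exp(−0.03014·49) = 95.923 mg/L
Dose 2 (135 mg at t=7 h): 135·exp(−0.03014·42) = 38.074 mg/L
Dose 3 (460 mg at t=14 h): 460·exp(−0.03014·35) = 160.202 mg/L
Dose 4 (465 mg at t=21 h): 465·exp(−0.03014·28) = 199.978 mg/L
Dose 5 (20 mg at t=28 h): 20·exp(−0.03014·21) = 10.621 mg/L
Dose 6 (150 mg at t=35 h): 150·exp(−0.03014·14) = 98.368 mg/L
Dose 7 (270 mg at t=42 h): 270·exp(−0.03014·7) = 218.648 mg/L
C(49) = 95.923 + 38.074 + 160.202 + 199.978 + 10.621 + 98.368 + 218.648 = 821.815 mg/L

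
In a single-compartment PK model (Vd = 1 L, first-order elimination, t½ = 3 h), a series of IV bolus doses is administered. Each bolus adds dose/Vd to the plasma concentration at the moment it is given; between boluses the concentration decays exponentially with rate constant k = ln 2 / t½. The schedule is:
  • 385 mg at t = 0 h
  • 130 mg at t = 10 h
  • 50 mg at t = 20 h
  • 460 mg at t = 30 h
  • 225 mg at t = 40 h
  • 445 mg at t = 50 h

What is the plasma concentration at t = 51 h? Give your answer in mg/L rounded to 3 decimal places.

374.560 mg/L

k = ln 2 / 3 = 0.23105 per h
Dose 1 (385 mg at t=0 h): 385·exp(−0.23105·51) = 0.003 mg/L
Dose 2 (130 mg at t=10 h): 130·exp(−0.23105·41) = 0.010 mg/L
Dose 3 (50 mg at t=20 h): 50·exp(−0.23105·31) = 0.039 mg/L
Dose 4 (460 mg at t=30 h): 460·exp(−0.23105·21) = 3.594 mg/L
Dose 5 (225 mg at t=40 h): 225·exp(−0.23105·11) = 17.718 mg/L
Dose 6 (445 mg at t=50 h): 445·exp(−0.23105·1) = 353.197 mg/L
C(51) = 0.003 + 0.010 + 0.039 + 3.594 + 17.718 + 353.197 = 374.560 mg/L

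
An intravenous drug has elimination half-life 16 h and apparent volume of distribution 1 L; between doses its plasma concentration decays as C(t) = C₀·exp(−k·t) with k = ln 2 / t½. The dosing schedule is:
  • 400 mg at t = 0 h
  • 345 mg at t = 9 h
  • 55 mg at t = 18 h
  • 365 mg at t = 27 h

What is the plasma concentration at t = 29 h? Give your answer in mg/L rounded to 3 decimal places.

627.791 mg/L

k = ln 2 / 16 = 0.04332 per h
Dose 1 (400 mg at t=0 h): 400·exp(−0.04332·29) = 113.879 mg/L
Dose 2 (345 mg at t=9 h): 345·exp(−0.04332·20) = 145.055 mg/L
Dose 3 (55 mg at t=18 h): 55·exp(−0.04332·11) = 34.151 mg/L
Dose 4 (365 mg at t=27 h): 365·exp(−0.04332·2) = 334.706 mg/L
C(29) = 113.879 + 145.055 + 34.151 + 334.706 = 627.791 mg/L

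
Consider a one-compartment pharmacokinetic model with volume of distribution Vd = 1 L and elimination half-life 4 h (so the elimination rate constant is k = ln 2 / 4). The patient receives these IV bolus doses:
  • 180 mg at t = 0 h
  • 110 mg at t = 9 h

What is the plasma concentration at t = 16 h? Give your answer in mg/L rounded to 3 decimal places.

k = ln 2 / 4 = 0.17329 per h
Dose 1 (180 mg at t=0 h): 180·exp(−0.17329·16) = 11.250 mg/L
Dose 2 (110 mg at t=9 h): 110·exp(−0.17329·7) = 32.703 mg/L
C(16) = 11.250 + 32.703 = 43.953 mg/L

43.953 mg/L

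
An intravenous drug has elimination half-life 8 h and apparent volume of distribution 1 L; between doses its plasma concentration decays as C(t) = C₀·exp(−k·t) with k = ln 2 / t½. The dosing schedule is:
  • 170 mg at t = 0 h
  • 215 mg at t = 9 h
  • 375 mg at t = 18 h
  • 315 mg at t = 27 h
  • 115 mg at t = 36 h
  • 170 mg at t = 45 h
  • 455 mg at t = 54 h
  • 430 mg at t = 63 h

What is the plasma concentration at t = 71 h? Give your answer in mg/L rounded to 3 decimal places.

354.841 mg/L

k = ln 2 / 8 = 0.08664 per h
Dose 1 (170 mg at t=0 h): 170·exp(−0.08664·71) = 0.362 mg/L
Dose 2 (215 mg at t=9 h): 215·exp(−0.08664·62) = 0.999 mg/L
Dose 3 (375 mg at t=18 h): 375·exp(−0.08664·53) = 3.799 mg/L
Dose 4 (315 mg at t=27 h): 315·exp(−0.08664·44) = 6.961 mg/L
Dose 5 (115 mg at t=36 h): 115·exp(−0.08664·35) = 5.542 mg/L
Dose 6 (170 mg at t=45 h): 170·exp(−0.08664·26) = 17.869 mg/L
Dose 7 (455 mg at t=54 h): 455·exp(−0.08664·17) = 104.309 mg/L
Dose 8 (430 mg at t=63 h): 430·exp(−0.08664·8) = 215.000 mg/L
C(71) = 0.362 + 0.999 + 3.799 + 6.961 + 5.542 + 17.869 + 104.309 + 215.000 = 354.841 mg/L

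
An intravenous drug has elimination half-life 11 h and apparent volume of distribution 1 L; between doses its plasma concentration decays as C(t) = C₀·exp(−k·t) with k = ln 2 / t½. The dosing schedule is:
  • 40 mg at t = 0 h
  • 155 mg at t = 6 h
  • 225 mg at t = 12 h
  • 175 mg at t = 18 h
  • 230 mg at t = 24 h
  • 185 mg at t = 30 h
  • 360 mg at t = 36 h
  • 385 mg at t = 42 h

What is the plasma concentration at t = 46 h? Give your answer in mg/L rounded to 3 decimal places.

k = ln 2 / 11 = 0.06301 per h
Dose 1 (40 mg at t=0 h): 40·exp(−0.06301·46) = 2.204 mg/L
Dose 2 (155 mg at t=6 h): 155·exp(−0.06301·40) = 12.465 mg/L
Dose 3 (225 mg at t=12 h): 225·exp(−0.06301·34) = 26.407 mg/L
Dose 4 (175 mg at t=18 h): 175·exp(−0.06301·28) = 29.976 mg/L
Dose 5 (230 mg at t=24 h): 230·exp(−0.06301·22) = 57.500 mg/L
Dose 6 (185 mg at t=30 h): 185·exp(−0.06301·16) = 67.501 mg/L
Dose 7 (360 mg at t=36 h): 360·exp(−0.06301·10) = 191.707 mg/L
Dose 8 (385 mg at t=42 h): 385·exp(−0.06301·4) = 299.223 mg/L
C(46) = 2.204 + 12.465 + 26.407 + 29.976 + 57.500 + 67.501 + 191.707 + 299.223 = 686.984 mg/L

686.984 mg/L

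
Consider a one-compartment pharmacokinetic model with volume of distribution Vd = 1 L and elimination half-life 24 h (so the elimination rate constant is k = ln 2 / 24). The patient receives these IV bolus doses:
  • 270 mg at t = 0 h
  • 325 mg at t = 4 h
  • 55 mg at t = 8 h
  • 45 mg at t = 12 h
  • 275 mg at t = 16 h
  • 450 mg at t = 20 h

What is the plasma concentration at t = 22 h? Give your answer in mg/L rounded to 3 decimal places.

k = ln 2 / 24 = 0.02888 per h
Dose 1 (270 mg at t=0 h): 270·exp(−0.02888·22) = 143.028 mg/L
Dose 2 (325 mg at t=4 h): 325·exp(−0.02888·18) = 193.246 mg/L
Dose 3 (55 mg at t=8 h): 55·exp(−0.02888·14) = 36.708 mg/L
Dose 4 (45 mg at t=12 h): 45·exp(−0.02888·10) = 33.712 mg/L
Dose 5 (275 mg at t=16 h): 275·exp(−0.02888·6) = 231.247 mg/L
Dose 6 (450 mg at t=20 h): 450·exp(−0.02888·2) = 424.743 mg/L
C(22) = 143.028 + 193.246 + 36.708 + 33.712 + 231.247 + 424.743 = 1062.684 mg/L

1062.684 mg/L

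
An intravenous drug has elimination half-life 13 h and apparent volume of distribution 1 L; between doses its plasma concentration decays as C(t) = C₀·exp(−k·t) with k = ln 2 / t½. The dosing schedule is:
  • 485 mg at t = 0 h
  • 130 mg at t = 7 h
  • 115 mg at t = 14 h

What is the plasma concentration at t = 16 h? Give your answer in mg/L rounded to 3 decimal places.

k = ln 2 / 13 = 0.05332 per h
Dose 1 (485 mg at t=0 h): 485·exp(−0.05332·16) = 206.654 mg/L
Dose 2 (130 mg at t=7 h): 130·exp(−0.05332·9) = 80.452 mg/L
Dose 3 (115 mg at t=14 h): 115·exp(−0.05332·2) = 103.368 mg/L
C(16) = 206.654 + 80.452 + 103.368 = 390.474 mg/L

390.474 mg/L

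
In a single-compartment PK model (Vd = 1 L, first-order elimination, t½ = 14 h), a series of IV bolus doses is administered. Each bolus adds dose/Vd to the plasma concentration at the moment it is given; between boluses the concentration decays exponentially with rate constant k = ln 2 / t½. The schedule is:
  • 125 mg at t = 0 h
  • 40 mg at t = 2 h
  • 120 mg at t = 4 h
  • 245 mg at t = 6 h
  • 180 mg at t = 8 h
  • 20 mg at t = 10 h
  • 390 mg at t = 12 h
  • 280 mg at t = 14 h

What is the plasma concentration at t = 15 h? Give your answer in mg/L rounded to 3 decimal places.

1052.550 mg/L

k = ln 2 / 14 = 0.04951 per h
Dose 1 (125 mg at t=0 h): 125·exp(−0.04951·15) = 59.481 mg/L
Dose 2 (40 mg at t=2 h): 40·exp(−0.04951·13) = 21.015 mg/L
Dose 3 (120 mg at t=4 h): 120·exp(−0.04951·11) = 69.608 mg/L
Dose 4 (245 mg at t=6 h): 245·exp(−0.04951·9) = 156.909 mg/L
Dose 5 (180 mg at t=8 h): 180·exp(−0.04951·7) = 127.279 mg/L
Dose 6 (20 mg at t=10 h): 20·exp(−0.04951·5) = 15.614 mg/L
Dose 7 (390 mg at t=12 h): 390·exp(−0.04951·3) = 336.169 mg/L
Dose 8 (280 mg at t=14 h): 280·exp(−0.04951·1) = 266.475 mg/L
C(15) = 59.481 + 21.015 + 69.608 + 156.909 + 127.279 + 15.614 + 336.169 + 266.475 = 1052.550 mg/L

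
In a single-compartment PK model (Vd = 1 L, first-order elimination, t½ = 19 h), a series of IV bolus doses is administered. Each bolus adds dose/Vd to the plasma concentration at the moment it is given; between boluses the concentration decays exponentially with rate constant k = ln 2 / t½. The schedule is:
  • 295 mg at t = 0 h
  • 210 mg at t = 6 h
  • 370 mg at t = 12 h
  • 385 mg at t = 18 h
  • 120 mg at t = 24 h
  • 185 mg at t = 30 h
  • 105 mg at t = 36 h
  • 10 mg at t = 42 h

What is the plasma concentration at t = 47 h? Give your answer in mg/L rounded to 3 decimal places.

k = ln 2 / 19 = 0.03648 per h
Dose 1 (295 mg at t=0 h): 295·exp(−0.03648·47) = 53.109 mg/L
Dose 2 (210 mg at t=6 h): 210·exp(−0.03648·41) = 47.057 mg/L
Dose 3 (370 mg at t=12 h): 370·exp(−0.03648·35) = 103.198 mg/L
Dose 4 (385 mg at t=18 h): 385·exp(−0.03648·29) = 133.658 mg/L
Dose 5 (120 mg at t=24 h): 120·exp(−0.03648·23) = 51.853 mg/L
Dose 6 (185 mg at t=30 h): 185·exp(−0.03648·17) = 99.501 mg/L
Dose 7 (105 mg at t=36 h): 105·exp(−0.03648·11) = 70.292 mg/L
Dose 8 (10 mg at t=42 h): 10·exp(−0.03648·5) = 8.333 mg/L
C(47) = 53.109 + 47.057 + 103.198 + 133.658 + 51.853 + 99.501 + 70.292 + 8.333 = 567.002 mg/L

567.002 mg/L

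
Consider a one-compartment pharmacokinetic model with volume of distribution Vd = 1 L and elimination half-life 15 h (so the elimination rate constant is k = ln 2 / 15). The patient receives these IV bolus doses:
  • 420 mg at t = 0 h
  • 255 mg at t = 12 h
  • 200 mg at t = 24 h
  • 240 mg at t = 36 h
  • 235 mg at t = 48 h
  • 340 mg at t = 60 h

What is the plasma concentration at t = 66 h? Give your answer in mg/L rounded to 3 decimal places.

k = ln 2 / 15 = 0.04621 per h
Dose 1 (420 mg at t=0 h): 420·exp(−0.04621·66) = 19.894 mg/L
Dose 2 (255 mg at t=12 h): 255·exp(−0.04621·54) = 21.030 mg/L
Dose 3 (200 mg at t=24 h): 200·exp(−0.04621·42) = 28.717 mg/L
Dose 4 (240 mg at t=36 h): 240·exp(−0.04621·30) = 60.000 mg/L
Dose 5 (235 mg at t=48 h): 235·exp(−0.04621·18) = 102.290 mg/L
Dose 6 (340 mg at t=60 h): 340·exp(−0.04621·6) = 257.672 mg/L
C(66) = 19.894 + 21.030 + 28.717 + 60.000 + 102.290 + 257.672 = 489.602 mg/L

489.602 mg/L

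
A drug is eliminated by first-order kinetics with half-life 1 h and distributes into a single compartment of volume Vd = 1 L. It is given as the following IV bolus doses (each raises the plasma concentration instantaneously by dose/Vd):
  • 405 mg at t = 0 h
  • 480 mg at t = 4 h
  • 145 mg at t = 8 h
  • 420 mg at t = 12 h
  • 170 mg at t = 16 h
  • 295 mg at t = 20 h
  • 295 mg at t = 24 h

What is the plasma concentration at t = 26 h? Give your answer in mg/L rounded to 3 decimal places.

k = ln 2 / 1 = 0.69315 per h
Dose 1 (405 mg at t=0 h): 405·exp(−0.69315·26) = 0.000 mg/L
Dose 2 (480 mg at t=4 h): 480·exp(−0.69315·22) = 0.000 mg/L
Dose 3 (145 mg at t=8 h): 145·exp(−0.69315·18) = 0.001 mg/L
Dose 4 (420 mg at t=12 h): 420·exp(−0.69315·14) = 0.026 mg/L
Dose 5 (170 mg at t=16 h): 170·exp(−0.69315·10) = 0.166 mg/L
Dose 6 (295 mg at t=20 h): 295·exp(−0.69315·6) = 4.609 mg/L
Dose 7 (295 mg at t=24 h): 295·exp(−0.69315·2) = 73.750 mg/L
C(26) = 0.000 + 0.000 + 0.001 + 0.026 + 0.166 + 4.609 + 73.750 = 78.552 mg/L

78.552 mg/L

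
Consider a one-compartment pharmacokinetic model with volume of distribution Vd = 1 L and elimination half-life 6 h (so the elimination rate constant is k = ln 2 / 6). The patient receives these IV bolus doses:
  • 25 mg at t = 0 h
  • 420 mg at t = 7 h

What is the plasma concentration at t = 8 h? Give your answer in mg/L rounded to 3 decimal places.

k = ln 2 / 6 = 0.11552 per h
Dose 1 (25 mg at t=0 h): 25·exp(−0.11552·8) = 9.921 mg/L
Dose 2 (420 mg at t=7 h): 420·exp(−0.11552·1) = 374.177 mg/L
C(8) = 9.921 + 374.177 = 384.099 mg/L

384.099 mg/L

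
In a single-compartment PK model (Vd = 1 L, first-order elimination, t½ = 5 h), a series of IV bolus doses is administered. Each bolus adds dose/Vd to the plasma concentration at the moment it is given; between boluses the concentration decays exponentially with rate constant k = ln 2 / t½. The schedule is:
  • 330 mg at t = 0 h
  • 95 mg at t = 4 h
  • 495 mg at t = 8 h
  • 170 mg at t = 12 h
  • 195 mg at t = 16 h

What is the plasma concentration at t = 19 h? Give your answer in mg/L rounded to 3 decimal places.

336.368 mg/L

k = ln 2 / 5 = 0.13863 per h
Dose 1 (330 mg at t=0 h): 330·exp(−0.13863·19) = 23.692 mg/L
Dose 2 (95 mg at t=4 h): 95·exp(−0.13863·15) = 11.875 mg/L
Dose 3 (495 mg at t=8 h): 495·exp(−0.13863·11) = 107.731 mg/L
Dose 4 (170 mg at t=12 h): 170·exp(−0.13863·7) = 64.418 mg/L
Dose 5 (195 mg at t=16 h): 195·exp(−0.13863·3) = 128.652 mg/L
C(19) = 23.692 + 11.875 + 107.731 + 64.418 + 128.652 = 336.368 mg/L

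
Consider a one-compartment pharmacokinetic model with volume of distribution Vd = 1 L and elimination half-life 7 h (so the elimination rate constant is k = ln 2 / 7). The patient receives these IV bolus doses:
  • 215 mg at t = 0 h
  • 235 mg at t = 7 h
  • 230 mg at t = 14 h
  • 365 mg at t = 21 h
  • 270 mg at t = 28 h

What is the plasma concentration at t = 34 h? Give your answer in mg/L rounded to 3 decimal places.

k = ln 2 / 7 = 0.09902 per h
Dose 1 (215 mg at t=0 h): 215·exp(−0.09902·34) = 7.418 mg/L
Dose 2 (235 mg at t=7 h): 235·exp(−0.09902·27) = 16.216 mg/L
Dose 3 (230 mg at t=14 h): 230·exp(−0.09902·20) = 31.743 mg/L
Dose 4 (365 mg at t=21 h): 365·exp(−0.09902·13) = 100.748 mg/L
Dose 5 (270 mg at t=28 h): 270·exp(−0.09902·6) = 149.052 mg/L
C(34) = 7.418 + 16.216 + 31.743 + 100.748 + 149.052 = 305.177 mg/L

305.177 mg/L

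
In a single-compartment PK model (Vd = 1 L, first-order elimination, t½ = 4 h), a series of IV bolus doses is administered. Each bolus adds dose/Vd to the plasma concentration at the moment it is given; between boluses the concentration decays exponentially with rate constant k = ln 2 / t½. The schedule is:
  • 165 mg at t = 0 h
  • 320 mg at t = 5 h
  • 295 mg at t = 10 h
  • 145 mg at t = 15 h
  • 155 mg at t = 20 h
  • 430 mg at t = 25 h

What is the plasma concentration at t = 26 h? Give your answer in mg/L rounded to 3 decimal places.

466.610 mg/L

k = ln 2 / 4 = 0.17329 per h
Dose 1 (165 mg at t=0 h): 165·exp(−0.17329·26) = 1.823 mg/L
Dose 2 (320 mg at t=5 h): 320·exp(−0.17329·21) = 8.409 mg/L
Dose 3 (295 mg at t=10 h): 295·exp(−0.17329·16) = 18.438 mg/L
Dose 4 (145 mg at t=15 h): 145·exp(−0.17329·11) = 21.554 mg/L
Dose 5 (155 mg at t=20 h): 155·exp(−0.17329·6) = 54.801 mg/L
Dose 6 (430 mg at t=25 h): 430·exp(−0.17329·1) = 361.585 mg/L
C(26) = 1.823 + 8.409 + 18.438 + 21.554 + 54.801 + 361.585 = 466.610 mg/L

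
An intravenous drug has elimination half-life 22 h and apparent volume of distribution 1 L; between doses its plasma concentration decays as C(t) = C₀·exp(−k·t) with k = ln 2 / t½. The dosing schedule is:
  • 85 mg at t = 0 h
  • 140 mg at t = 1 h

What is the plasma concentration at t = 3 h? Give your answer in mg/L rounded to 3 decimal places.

208.784 mg/L

k = ln 2 / 22 = 0.03151 per h
Dose 1 (85 mg at t=0 h): 85·exp(−0.03151·3) = 77.334 mg/L
Dose 2 (140 mg at t=1 h): 140·exp(−0.03151·2) = 131.450 mg/L
C(3) = 77.334 + 131.450 = 208.784 mg/L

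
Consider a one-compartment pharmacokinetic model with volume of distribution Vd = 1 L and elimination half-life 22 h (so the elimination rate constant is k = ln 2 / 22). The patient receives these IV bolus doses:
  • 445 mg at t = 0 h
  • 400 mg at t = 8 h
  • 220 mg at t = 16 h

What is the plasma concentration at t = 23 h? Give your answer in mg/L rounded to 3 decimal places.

641.408 mg/L

k = ln 2 / 22 = 0.03151 per h
Dose 1 (445 mg at t=0 h): 445·exp(−0.03151·23) = 215.599 mg/L
Dose 2 (400 mg at t=8 h): 400·exp(−0.03151·15) = 249.352 mg/L
Dose 3 (220 mg at t=16 h): 220·exp(−0.03151·7) = 176.458 mg/L
C(23) = 215.599 + 249.352 + 176.458 = 641.408 mg/L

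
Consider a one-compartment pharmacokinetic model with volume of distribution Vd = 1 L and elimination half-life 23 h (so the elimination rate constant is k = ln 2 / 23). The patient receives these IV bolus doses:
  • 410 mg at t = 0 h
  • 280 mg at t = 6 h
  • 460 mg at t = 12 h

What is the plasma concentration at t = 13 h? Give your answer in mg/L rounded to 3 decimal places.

950.190 mg/L

k = ln 2 / 23 = 0.03014 per h
Dose 1 (410 mg at t=0 h): 410·exp(−0.03014·13) = 277.100 mg/L
Dose 2 (280 mg at t=6 h): 280·exp(−0.03014·7) = 226.746 mg/L
Dose 3 (460 mg at t=12 h): 460·exp(−0.03014·1) = 446.344 mg/L
C(13) = 277.100 + 226.746 + 446.344 = 950.190 mg/L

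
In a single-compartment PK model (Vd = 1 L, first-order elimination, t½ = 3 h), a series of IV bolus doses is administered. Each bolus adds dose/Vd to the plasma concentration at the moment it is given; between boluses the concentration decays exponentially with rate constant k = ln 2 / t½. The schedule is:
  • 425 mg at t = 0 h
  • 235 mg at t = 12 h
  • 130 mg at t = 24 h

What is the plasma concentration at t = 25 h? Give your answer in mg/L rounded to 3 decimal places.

116.156 mg/L

k = ln 2 / 3 = 0.23105 per h
Dose 1 (425 mg at t=0 h): 425·exp(−0.23105·25) = 1.318 mg/L
Dose 2 (235 mg at t=12 h): 235·exp(−0.23105·13) = 11.657 mg/L
Dose 3 (130 mg at t=24 h): 130·exp(−0.23105·1) = 103.181 mg/L
C(25) = 1.318 + 11.657 + 103.181 = 116.156 mg/L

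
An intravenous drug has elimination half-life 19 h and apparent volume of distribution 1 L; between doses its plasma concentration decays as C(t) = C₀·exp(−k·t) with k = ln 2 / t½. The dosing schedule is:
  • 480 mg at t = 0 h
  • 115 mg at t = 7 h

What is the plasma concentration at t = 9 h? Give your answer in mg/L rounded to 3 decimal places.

452.567 mg/L

k = ln 2 / 19 = 0.03648 per h
Dose 1 (480 mg at t=0 h): 480·exp(−0.03648·9) = 345.659 mg/L
Dose 2 (115 mg at t=7 h): 115·exp(−0.03648·2) = 106.908 mg/L
C(9) = 345.659 + 106.908 = 452.567 mg/L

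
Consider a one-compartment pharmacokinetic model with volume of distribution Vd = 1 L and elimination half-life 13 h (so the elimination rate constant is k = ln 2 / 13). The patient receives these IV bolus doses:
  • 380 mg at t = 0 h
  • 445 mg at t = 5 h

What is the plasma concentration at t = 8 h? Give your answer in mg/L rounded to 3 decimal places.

627.267 mg/L

k = ln 2 / 13 = 0.05332 per h
Dose 1 (380 mg at t=0 h): 380·exp(−0.05332·8) = 248.047 mg/L
Dose 2 (445 mg at t=5 h): 445·exp(−0.05332·3) = 379.220 mg/L
C(8) = 248.047 + 379.220 = 627.267 mg/L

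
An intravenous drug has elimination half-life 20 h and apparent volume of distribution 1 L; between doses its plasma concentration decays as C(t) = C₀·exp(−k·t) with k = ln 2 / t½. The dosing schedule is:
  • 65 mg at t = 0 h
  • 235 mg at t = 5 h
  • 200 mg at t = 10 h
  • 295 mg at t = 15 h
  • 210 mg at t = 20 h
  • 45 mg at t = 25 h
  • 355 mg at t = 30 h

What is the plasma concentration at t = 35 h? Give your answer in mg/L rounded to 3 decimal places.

k = ln 2 / 20 = 0.03466 per h
Dose 1 (65 mg at t=0 h): 65·exp(−0.03466·35) = 19.325 mg/L
Dose 2 (235 mg at t=5 h): 235·exp(−0.03466·30) = 83.085 mg/L
Dose 3 (200 mg at t=10 h): 200·exp(−0.03466·25) = 84.090 mg/L
Dose 4 (295 mg at t=15 h): 295·exp(−0.03466·20) = 147.500 mg/L
Dose 5 (210 mg at t=20 h): 210·exp(−0.03466·15) = 124.867 mg/L
Dose 6 (45 mg at t=25 h): 45·exp(−0.03466·10) = 31.820 mg/L
Dose 7 (355 mg at t=30 h): 355·exp(−0.03466·5) = 298.518 mg/L
C(35) = 19.325 + 83.085 + 84.090 + 147.500 + 124.867 + 31.820 + 298.518 = 789.204 mg/L

789.204 mg/L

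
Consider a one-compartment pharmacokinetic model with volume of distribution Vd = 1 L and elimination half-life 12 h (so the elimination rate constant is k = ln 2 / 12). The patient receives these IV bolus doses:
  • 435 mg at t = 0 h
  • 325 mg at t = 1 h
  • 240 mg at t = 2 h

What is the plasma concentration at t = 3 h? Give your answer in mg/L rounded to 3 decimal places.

k = ln 2 / 12 = 0.05776 per h
Dose 1 (435 mg at t=0 h): 435·exp(−0.05776·3) = 365.790 mg/L
Dose 2 (325 mg at t=1 h): 325·exp(−0.05776·2) = 289.542 mg/L
Dose 3 (240 mg at t=2 h): 240·exp(−0.05776·1) = 226.530 mg/L
C(3) = 365.790 + 289.542 + 226.530 = 881.862 mg/L

881.862 mg/L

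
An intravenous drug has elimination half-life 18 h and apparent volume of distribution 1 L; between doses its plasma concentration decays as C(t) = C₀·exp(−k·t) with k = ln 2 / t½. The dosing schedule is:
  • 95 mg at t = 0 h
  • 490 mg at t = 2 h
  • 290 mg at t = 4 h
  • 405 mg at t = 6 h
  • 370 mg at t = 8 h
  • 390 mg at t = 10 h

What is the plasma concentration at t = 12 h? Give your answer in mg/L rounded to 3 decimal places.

1606.071 mg/L

k = ln 2 / 18 = 0.03851 per h
Dose 1 (95 mg at t=0 h): 95·exp(−0.03851·12) = 59.846 mg/L
Dose 2 (490 mg at t=2 h): 490·exp(−0.03851·10) = 333.394 mg/L
Dose 3 (290 mg at t=4 h): 290·exp(−0.03851·8) = 213.112 mg/L
Dose 4 (405 mg at t=6 h): 405·exp(−0.03851·6) = 321.449 mg/L
Dose 5 (370 mg at t=8 h): 370·exp(−0.03851·4) = 317.180 mg/L
Dose 6 (390 mg at t=10 h): 390·exp(−0.03851·2) = 361.091 mg/L
C(12) = 59.846 + 333.394 + 213.112 + 321.449 + 317.180 + 361.091 = 1606.071 mg/L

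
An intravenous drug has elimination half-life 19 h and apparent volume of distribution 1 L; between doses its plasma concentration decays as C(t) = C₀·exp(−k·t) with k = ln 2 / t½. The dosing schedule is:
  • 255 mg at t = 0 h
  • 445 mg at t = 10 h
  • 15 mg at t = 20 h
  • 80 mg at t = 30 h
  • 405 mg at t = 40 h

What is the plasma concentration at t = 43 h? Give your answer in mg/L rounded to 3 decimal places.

k = ln 2 / 19 = 0.03648 per h
Dose 1 (255 mg at t=0 h): 255·exp(−0.03648·43) = 53.120 mg/L
Dose 2 (445 mg at t=10 h): 445·exp(−0.03648·33) = 133.511 mg/L
Dose 3 (15 mg at t=20 h): 15·exp(−0.03648·23) = 6.482 mg/L
Dose 4 (80 mg at t=30 h): 80·exp(−0.03648·13) = 49.788 mg/L
Dose 5 (405 mg at t=40 h): 405·exp(−0.03648·3) = 363.014 mg/L
C(43) = 53.120 + 133.511 + 6.482 + 49.788 + 363.014 = 605.916 mg/L

605.916 mg/L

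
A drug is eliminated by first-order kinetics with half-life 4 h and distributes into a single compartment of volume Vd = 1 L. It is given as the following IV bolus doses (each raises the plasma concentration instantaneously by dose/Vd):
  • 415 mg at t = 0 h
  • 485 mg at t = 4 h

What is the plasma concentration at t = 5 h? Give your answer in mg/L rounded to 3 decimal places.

k = ln 2 / 4 = 0.17329 per h
Dose 1 (415 mg at t=0 h): 415·exp(−0.17329·5) = 174.486 mg/L
Dose 2 (485 mg at t=4 h): 485·exp(−0.17329·1) = 407.835 mg/L
C(5) = 174.486 + 407.835 = 582.321 mg/L

582.321 mg/L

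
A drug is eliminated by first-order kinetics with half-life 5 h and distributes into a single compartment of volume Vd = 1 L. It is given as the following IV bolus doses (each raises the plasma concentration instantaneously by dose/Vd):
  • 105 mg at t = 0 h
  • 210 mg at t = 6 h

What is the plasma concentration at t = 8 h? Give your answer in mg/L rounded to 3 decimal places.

193.787 mg/L

k = ln 2 / 5 = 0.13863 per h
Dose 1 (105 mg at t=0 h): 105·exp(−0.13863·8) = 34.637 mg/L
Dose 2 (210 mg at t=6 h): 210·exp(−0.13863·2) = 159.150 mg/L
C(8) = 34.637 + 159.150 = 193.787 mg/L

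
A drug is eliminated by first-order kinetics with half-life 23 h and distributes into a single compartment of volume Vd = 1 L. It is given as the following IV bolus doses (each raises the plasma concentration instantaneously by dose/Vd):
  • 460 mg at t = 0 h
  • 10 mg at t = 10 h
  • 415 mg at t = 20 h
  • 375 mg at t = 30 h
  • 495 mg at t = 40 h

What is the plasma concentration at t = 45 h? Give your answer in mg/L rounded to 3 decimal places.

981.743 mg/L

k = ln 2 / 23 = 0.03014 per h
Dose 1 (460 mg at t=0 h): 460·exp(−0.03014·45) = 118.518 mg/L
Dose 2 (10 mg at t=10 h): 10·exp(−0.03014·35) = 3.483 mg/L
Dose 3 (415 mg at t=20 h): 415·exp(−0.03014·25) = 195.363 mg/L
Dose 4 (375 mg at t=30 h): 375·exp(−0.03014·15) = 238.620 mg/L
Dose 5 (495 mg at t=40 h): 495·exp(−0.03014·5) = 425.759 mg/L
C(45) = 118.518 + 3.483 + 195.363 + 238.620 + 425.759 = 981.743 mg/L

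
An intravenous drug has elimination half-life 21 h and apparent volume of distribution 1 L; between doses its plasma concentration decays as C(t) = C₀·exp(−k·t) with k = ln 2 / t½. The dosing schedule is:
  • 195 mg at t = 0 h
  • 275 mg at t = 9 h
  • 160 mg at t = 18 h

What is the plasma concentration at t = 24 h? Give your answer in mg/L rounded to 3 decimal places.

k = ln 2 / 21 = 0.03301 per h
Dose 1 (195 mg at t=0 h): 195·exp(−0.03301·24) = 88.308 mg/L
Dose 2 (275 mg at t=9 h): 275·exp(−0.03301·15) = 167.614 mg/L
Dose 3 (160 mg at t=18 h): 160·exp(−0.03301·6) = 131.254 mg/L
C(24) = 88.308 + 167.614 + 131.254 = 387.176 mg/L

387.176 mg/L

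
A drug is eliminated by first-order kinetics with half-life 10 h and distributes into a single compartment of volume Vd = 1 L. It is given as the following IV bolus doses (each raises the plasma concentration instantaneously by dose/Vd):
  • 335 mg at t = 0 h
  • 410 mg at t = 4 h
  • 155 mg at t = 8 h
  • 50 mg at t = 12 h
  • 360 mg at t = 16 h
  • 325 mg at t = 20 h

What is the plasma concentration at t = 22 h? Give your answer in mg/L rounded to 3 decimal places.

794.825 mg/L

k = ln 2 / 10 = 0.06931 per h
Dose 1 (335 mg at t=0 h): 335·exp(−0.06931·22) = 72.909 mg/L
Dose 2 (410 mg at t=4 h): 410·exp(−0.06931·18) = 117.742 mg/L
Dose 3 (155 mg at t=8 h): 155·exp(−0.06931·14) = 58.734 mg/L
Dose 4 (50 mg at t=12 h): 50·exp(−0.06931·10) = 25.000 mg/L
Dose 5 (360 mg at t=16 h): 360·exp(−0.06931·6) = 237.511 mg/L
Dose 6 (325 mg at t=20 h): 325·exp(−0.06931·2) = 282.929 mg/L
C(22) = 72.909 + 117.742 + 58.734 + 25.000 + 237.511 + 282.929 = 794.825 mg/L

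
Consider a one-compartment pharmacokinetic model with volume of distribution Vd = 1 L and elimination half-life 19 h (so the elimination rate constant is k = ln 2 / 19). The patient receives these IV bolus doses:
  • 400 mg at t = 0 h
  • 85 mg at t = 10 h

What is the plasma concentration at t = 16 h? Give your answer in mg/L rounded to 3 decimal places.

k = ln 2 / 19 = 0.03648 per h
Dose 1 (400 mg at t=0 h): 400·exp(−0.03648·16) = 223.132 mg/L
Dose 2 (85 mg at t=10 h): 85·exp(−0.03648·6) = 68.290 mg/L
C(16) = 223.132 + 68.290 = 291.422 mg/L

291.422 mg/L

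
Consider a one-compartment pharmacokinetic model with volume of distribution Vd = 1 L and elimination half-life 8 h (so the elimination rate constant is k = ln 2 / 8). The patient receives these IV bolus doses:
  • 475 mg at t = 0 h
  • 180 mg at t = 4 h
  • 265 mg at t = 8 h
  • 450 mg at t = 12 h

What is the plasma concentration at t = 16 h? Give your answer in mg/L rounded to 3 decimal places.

633.088 mg/L

k = ln 2 / 8 = 0.08664 per h
Dose 1 (475 mg at t=0 h): 475·exp(−0.08664·16) = 118.750 mg/L
Dose 2 (180 mg at t=4 h): 180·exp(−0.08664·12) = 63.640 mg/L
Dose 3 (265 mg at t=8 h): 265·exp(−0.08664·8) = 132.500 mg/L
Dose 4 (450 mg at t=12 h): 450·exp(−0.08664·4) = 318.198 mg/L
C(16) = 118.750 + 63.640 + 132.500 + 318.198 = 633.088 mg/L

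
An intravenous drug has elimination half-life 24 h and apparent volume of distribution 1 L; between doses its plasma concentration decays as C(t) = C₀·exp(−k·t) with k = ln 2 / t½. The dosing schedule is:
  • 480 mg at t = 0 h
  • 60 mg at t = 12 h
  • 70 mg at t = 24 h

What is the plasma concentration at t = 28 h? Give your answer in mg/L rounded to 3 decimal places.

k = ln 2 / 24 = 0.02888 per h
Dose 1 (480 mg at t=0 h): 480·exp(−0.02888·28) = 213.816 mg/L
Dose 2 (60 mg at t=12 h): 60·exp(−0.02888·16) = 37.798 mg/L
Dose 3 (70 mg at t=24 h): 70·exp(−0.02888·4) = 62.363 mg/L
C(28) = 213.816 + 37.798 + 62.363 = 313.976 mg/L

313.976 mg/L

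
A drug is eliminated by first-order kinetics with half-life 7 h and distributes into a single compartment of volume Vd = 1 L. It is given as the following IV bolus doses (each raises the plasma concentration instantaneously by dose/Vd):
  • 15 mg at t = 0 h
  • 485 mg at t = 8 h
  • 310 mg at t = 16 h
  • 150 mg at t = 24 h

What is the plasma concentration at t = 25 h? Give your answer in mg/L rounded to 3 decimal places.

354.361 mg/L

k = ln 2 / 7 = 0.09902 per h
Dose 1 (15 mg at t=0 h): 15·exp(−0.09902·25) = 1.262 mg/L
Dose 2 (485 mg at t=8 h): 485·exp(−0.09902·17) = 90.088 mg/L
Dose 3 (310 mg at t=16 h): 310·exp(−0.09902·9) = 127.152 mg/L
Dose 4 (150 mg at t=24 h): 150·exp(−0.09902·1) = 135.859 mg/L
C(25) = 1.262 + 90.088 + 127.152 + 135.859 = 354.361 mg/L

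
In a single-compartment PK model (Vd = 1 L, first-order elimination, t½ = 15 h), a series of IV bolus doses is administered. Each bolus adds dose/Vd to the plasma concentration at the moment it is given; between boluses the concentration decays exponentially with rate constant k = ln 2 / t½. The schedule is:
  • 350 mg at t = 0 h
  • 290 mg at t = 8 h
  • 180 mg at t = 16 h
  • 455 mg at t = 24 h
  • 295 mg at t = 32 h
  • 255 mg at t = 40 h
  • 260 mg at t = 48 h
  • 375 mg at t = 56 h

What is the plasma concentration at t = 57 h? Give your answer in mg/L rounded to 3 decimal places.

k = ln 2 / 15 = 0.04621 per h
Dose 1 (350 mg at t=0 h): 350·exp(−0.04621·57) = 25.128 mg/L
Dose 2 (290 mg at t=8 h): 290·exp(−0.04621·49) = 30.132 mg/L
Dose 3 (180 mg at t=16 h): 180·exp(−0.04621·41) = 27.068 mg/L
Dose 4 (455 mg at t=24 h): 455·exp(−0.04621·33) = 99.025 mg/L
Dose 5 (295 mg at t=32 h): 295·exp(−0.04621·25) = 92.919 mg/L
Dose 6 (255 mg at t=40 h): 255·exp(−0.04621·17) = 116.245 mg/L
Dose 7 (260 mg at t=48 h): 260·exp(−0.04621·9) = 171.536 mg/L
Dose 8 (375 mg at t=56 h): 375·exp(−0.04621·1) = 358.066 mg/L
C(57) = 25.128 + 30.132 + 27.068 + 99.025 + 92.919 + 116.245 + 171.536 + 358.066 = 920.119 mg/L

920.119 mg/L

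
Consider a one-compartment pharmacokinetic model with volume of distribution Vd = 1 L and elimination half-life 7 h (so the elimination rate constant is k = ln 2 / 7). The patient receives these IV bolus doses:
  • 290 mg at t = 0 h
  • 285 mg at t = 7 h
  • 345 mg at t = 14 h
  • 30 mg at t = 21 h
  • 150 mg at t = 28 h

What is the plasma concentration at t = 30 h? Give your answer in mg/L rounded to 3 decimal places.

250.202 mg/L

k = ln 2 / 7 = 0.09902 per h
Dose 1 (290 mg at t=0 h): 290·exp(−0.09902·30) = 14.869 mg/L
Dose 2 (285 mg at t=7 h): 285·exp(−0.09902·23) = 29.224 mg/L
Dose 3 (345 mg at t=14 h): 345·exp(−0.09902·16) = 70.754 mg/L
Dose 4 (30 mg at t=21 h): 30·exp(−0.09902·9) = 12.305 mg/L
Dose 5 (150 mg at t=28 h): 150·exp(−0.09902·2) = 123.050 mg/L
C(30) = 14.869 + 29.224 + 70.754 + 12.305 + 123.050 = 250.202 mg/L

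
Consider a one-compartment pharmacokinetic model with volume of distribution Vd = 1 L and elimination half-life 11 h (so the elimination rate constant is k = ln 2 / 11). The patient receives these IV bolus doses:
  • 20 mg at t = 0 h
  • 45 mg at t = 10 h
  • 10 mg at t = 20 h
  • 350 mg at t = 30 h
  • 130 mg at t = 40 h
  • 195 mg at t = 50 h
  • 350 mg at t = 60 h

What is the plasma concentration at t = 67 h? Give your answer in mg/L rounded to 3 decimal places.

351.741 mg/L

k = ln 2 / 11 = 0.06301 per h
Dose 1 (20 mg at t=0 h): 20·exp(−0.06301·67) = 0.293 mg/L
Dose 2 (45 mg at t=10 h): 45·exp(−0.06301·57) = 1.240 mg/L
Dose 3 (10 mg at t=20 h): 10·exp(−0.06301·47) = 0.517 mg/L
Dose 4 (350 mg at t=30 h): 350·exp(−0.06301·37) = 34.003 mg/L
Dose 5 (130 mg at t=40 h): 130·exp(−0.06301·27) = 23.717 mg/L
Dose 6 (195 mg at t=50 h): 195·exp(−0.06301·17) = 66.805 mg/L
Dose 7 (350 mg at t=60 h): 350·exp(−0.06301·7) = 225.166 mg/L
C(67) = 0.293 + 1.240 + 0.517 + 34.003 + 23.717 + 66.805 + 225.166 = 351.741 mg/L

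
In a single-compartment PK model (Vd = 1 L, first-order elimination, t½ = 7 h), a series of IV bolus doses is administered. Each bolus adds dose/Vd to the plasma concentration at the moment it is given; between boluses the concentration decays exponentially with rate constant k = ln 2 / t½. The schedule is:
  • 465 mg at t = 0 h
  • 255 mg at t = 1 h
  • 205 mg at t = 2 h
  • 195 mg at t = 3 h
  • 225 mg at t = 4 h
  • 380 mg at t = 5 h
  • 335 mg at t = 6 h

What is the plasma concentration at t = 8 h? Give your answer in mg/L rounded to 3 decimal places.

k = ln 2 / 7 = 0.09902 per h
Dose 1 (465 mg at t=0 h): 465·exp(−0.09902·8) = 210.581 mg/L
Dose 2 (255 mg at t=1 h): 255·exp(−0.09902·7) = 127.500 mg/L
Dose 3 (205 mg at t=2 h): 205·exp(−0.09902·6) = 113.169 mg/L
Dose 4 (195 mg at t=3 h): 195·exp(−0.09902·5) = 118.854 mg/L
Dose 5 (225 mg at t=4 h): 225·exp(−0.09902·4) = 151.414 mg/L
Dose 6 (380 mg at t=5 h): 380·exp(−0.09902·3) = 282.339 mg/L
Dose 7 (335 mg at t=6 h): 335·exp(−0.09902·2) = 274.812 mg/L
C(8) = 210.581 + 127.500 + 113.169 + 118.854 + 151.414 + 282.339 + 274.812 = 1278.669 mg/L

1278.669 mg/L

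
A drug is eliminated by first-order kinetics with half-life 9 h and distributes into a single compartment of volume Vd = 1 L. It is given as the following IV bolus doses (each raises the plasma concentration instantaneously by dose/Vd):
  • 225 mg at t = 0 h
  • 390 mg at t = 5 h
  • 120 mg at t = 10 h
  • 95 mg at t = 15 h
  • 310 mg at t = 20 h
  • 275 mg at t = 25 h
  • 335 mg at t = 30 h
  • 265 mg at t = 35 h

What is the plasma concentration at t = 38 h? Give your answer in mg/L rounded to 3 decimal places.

642.598 mg/L

k = ln 2 / 9 = 0.07702 per h
Dose 1 (225 mg at t=0 h): 225·exp(−0.07702·38) = 12.055 mg/L
Dose 2 (390 mg at t=5 h): 390·exp(−0.07702·33) = 30.711 mg/L
Dose 3 (120 mg at t=10 h): 120·exp(−0.07702·28) = 13.888 mg/L
Dose 4 (95 mg at t=15 h): 95·exp(−0.07702·23) = 16.159 mg/L
Dose 5 (310 mg at t=20 h): 310·exp(−0.07702·18) = 77.500 mg/L
Dose 6 (275 mg at t=25 h): 275·exp(−0.07702·13) = 101.044 mg/L
Dose 7 (335 mg at t=30 h): 335·exp(−0.07702·8) = 180.910 mg/L
Dose 8 (265 mg at t=35 h): 265·exp(−0.07702·3) = 210.331 mg/L
C(38) = 12.055 + 30.711 + 13.888 + 16.159 + 77.500 + 101.044 + 180.910 + 210.331 = 642.598 mg/L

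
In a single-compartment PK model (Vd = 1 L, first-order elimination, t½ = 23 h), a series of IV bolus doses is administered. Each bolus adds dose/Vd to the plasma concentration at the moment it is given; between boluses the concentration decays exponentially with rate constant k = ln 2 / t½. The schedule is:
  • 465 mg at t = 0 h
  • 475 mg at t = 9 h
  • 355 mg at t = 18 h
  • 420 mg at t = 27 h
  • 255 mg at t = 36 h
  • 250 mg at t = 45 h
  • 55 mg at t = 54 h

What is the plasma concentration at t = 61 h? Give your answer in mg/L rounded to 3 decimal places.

k = ln 2 / 23 = 0.03014 per h
Dose 1 (465 mg at t=0 h): 465·exp(−0.03014·61) = 73.972 mg/L
Dose 2 (475 mg at t=9 h): 475·exp(−0.03014·52) = 99.107 mg/L
Dose 3 (355 mg at t=18 h): 355·exp(−0.03014·43) = 97.148 mg/L
Dose 4 (420 mg at t=27 h): 420·exp(−0.03014·34) = 150.747 mg/L
Dose 5 (255 mg at t=36 h): 255·exp(−0.03014·25) = 120.042 mg/L
Dose 6 (250 mg at t=45 h): 250·exp(−0.03014·16) = 154.358 mg/L
Dose 7 (55 mg at t=54 h): 55·exp(−0.03014·7) = 44.539 mg/L
C(61) = 73.972 + 99.107 + 97.148 + 150.747 + 120.042 + 154.358 + 44.539 = 739.913 mg/L

739.913 mg/L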